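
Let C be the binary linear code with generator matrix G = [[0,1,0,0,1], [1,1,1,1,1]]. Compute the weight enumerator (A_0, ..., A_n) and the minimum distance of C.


Weight distribution: A_0 = 1, A_2 = 1, A_3 = 1, A_5 = 1. Minimum distance d = 2.

Enumerate all 2^2 = 4 messages m ∈ F_2^2.
For each, compute codeword c = mG in F_2^5, then tally its weight.
  m = 00 → c = 00000, weight = 0.
  m = 10 → c = 01001, weight = 2.
  m = 01 → c = 11111, weight = 5.
  m = 11 → c = 10110, weight = 3.
Tally weights:
  weight 0: 1 codewords.
  weight 2: 1 codewords.
  weight 3: 1 codewords.
  weight 5: 1 codewords.
Minimum distance d = smallest w > 0 with A_w > 0 = 2.
Sanity: Σ A_w = 4 = 2^2 = 4 ✓.


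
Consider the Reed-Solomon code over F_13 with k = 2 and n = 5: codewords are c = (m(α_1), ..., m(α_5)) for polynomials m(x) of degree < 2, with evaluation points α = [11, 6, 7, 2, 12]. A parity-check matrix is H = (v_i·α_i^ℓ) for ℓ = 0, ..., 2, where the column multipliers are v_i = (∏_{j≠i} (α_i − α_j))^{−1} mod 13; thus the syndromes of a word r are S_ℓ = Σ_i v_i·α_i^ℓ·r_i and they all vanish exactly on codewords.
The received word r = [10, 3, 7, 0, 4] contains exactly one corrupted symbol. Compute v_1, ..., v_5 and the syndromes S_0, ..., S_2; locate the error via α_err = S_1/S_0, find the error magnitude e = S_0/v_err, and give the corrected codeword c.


S = (3, 10, 3), error at position 5, error magnitude e = 3, c = [10, 3, 7, 0, 1].

Step 1: column multipliers v_i = (∏_{j≠i}(α_i − α_j))^{−1} mod 13.
  i = 1 (α = 11): (11−6)(11−7)(11−2)(11−12) = 5·4·9·(−1) = −180 ≡ 2, so v_1 = 2^{−1} = 7 (mod 13).
  i = 2 (α = 6): (6−11)(6−7)(6−2)(6−12) = (−5)·(−1)·4·(−6) = −120 ≡ 10, so v_2 = 10^{−1} = 4 (mod 13).
  i = 3 (α = 7): (7−11)(7−6)(7−2)(7−12) = (−4)·1·5·(−5) = 100 ≡ 9, so v_3 = 9^{−1} = 3 (mod 13).
  i = 4 (α = 2): (2−11)(2−6)(2−7)(2−12) = (−9)·(−4)·(−5)·(−10) = 1800 ≡ 6, so v_4 = 6^{−1} = 11 (mod 13).
  i = 5 (α = 12): (12−11)(12−6)(12−7)(12−2) = 1·6·5·10 = 300 ≡ 1, so v_5 = 1^{−1} = 1 (mod 13).
  v = [7, 4, 3, 11, 1].
Step 2: syndromes of r = [10, 3, 7, 0, 4] (all sums mod 13).
  S_0 = Σ v_i r_i = 7·10 + 4·3 + 3·7 + 11·0 + 1·4 = 107 ≡ 3.
  S_1 = Σ v_i α_i r_i = 7·11·10 + 4·6·3 + 3·7·7 + 11·2·0 + 1·12·4 = 1037 ≡ 10.
  α_i^2 mod 13 = [4, 10, 10, 4, 1].
  S_2 = Σ v_i α_i^2 r_i = 7·4·10 + 4·10·3 + 3·10·7 + 11·4·0 + 1·1·4 = 614 ≡ 3.
  S = (3, 10, 3) ≠ 0, so r is not a codeword (an error is present).
Step 3: locate the error. For a single error e at position i, S_ℓ = v_i·e·α_i^ℓ, so α_err = S_1/S_0.
  S_0^{−1} = 3^{−1} = 9 (mod 13), so α_err = 10·9 = 90 ≡ 12 = α_5. Error position i = 5.
  Consistency check: S_2/S_1 = 3·4 = 12 ≡ 12 = α_err ✓ (single-error assumption holds).
Step 4: error magnitude e = S_0/v_5 = S_0·∏_{j≠5}(α_5 − α_j) = 3·1 = 3 ≡ 3 (mod 13).
Step 5: correct position 5: c_5 = r_5 − e = 4 − 3 ≡ 1 (mod 13). Hence c = [10, 3, 7, 0, 1].
  Check: interpolating c through the α_i gives m(x) = 5 + 4·x (degree < 2) with m(α_i) = c_i for every i, so c is indeed a codeword.


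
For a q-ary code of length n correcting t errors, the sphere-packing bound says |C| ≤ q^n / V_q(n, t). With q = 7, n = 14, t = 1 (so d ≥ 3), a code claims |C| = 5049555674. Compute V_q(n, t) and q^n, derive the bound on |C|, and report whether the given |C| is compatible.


V_q(n, t) = 85, q^n = 678223072849, Hamming bound = 7979094974, |C| = 5049555674 ≤ bound (satisfied).

Step 1: Compute V_q(n, t) = Σ_{j=0}^1 C(n, j) (q−1)^j.
  j = 0: C(14,0)·(6)^0 = 1·1 = 1.
  j = 1: C(14,1)·(6)^1 = 14·6 = 84.
  V_q(n, t) = 1 + 84 = 85.
Step 2: q^n = 7^14 = 678223072849.
Step 3: Hamming bound ⌊q^n / V_q(n,t)⌋ = ⌊678223072849/85⌋ = 7979094974.
Step 4: Compare |C| = 5049555674 to 7979094974: satisfied.
The claimed |C| lies below the Hamming bound.


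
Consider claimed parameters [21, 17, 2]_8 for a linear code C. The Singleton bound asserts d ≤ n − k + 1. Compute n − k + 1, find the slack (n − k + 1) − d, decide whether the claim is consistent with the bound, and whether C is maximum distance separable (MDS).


Singleton RHS = n − k + 1 = 5, slack = 3, bound satisfied, not MDS.

Singleton bound: d ≤ n − k + 1.
Here n = 21, k = 17, so n − k + 1 = 5.
Given d = 2, check d ≤ 5: YES.
Slack = (n − k + 1) − d = 3.
The code is NOT MDS (slack = 3 > 0).
Description: the claimed parameters are [21, 17, 2]_8; such a code would be non-MDS.


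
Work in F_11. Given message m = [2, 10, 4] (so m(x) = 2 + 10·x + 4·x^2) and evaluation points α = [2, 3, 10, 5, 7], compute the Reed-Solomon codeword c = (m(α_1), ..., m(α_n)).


c = [5, 2, 7, 9, 4]

Message polynomial: m(x) = 2 + 10·x + 4·x^2 (mod 11).
For each evaluation point α_i, compute m(α_i) mod 11:
  α_1 = 2: Horner steps 4 → 7 → 5, so m(2) = 5.
  α_2 = 3: Horner steps 4 → 0 → 2, so m(3) = 2.
  α_3 = 10: Horner steps 4 → 6 → 7, so m(10) = 7.
  α_4 = 5: Horner steps 4 → 8 → 9, so m(5) = 9.
  α_5 = 7: Horner steps 4 → 5 → 4, so m(7) = 4.
Codeword c = [5, 2, 7, 9, 4] ∈ F_11^5.


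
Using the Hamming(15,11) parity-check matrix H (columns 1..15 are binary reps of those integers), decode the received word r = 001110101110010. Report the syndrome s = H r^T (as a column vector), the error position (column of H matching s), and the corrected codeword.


s = (0, 0, 1, 1)^T, error position = 3, corrected codeword c = 000110101110010

Compute s = H r^T mod 2 one row at a time:
  s_1 = 0 + 1 + 1 + 1 + 0 + 0 + 1 + 0 = 4 ≡ 0 (mod 2).
  s_2 = 1 + 1 + 0 + 1 + 0 + 0 + 1 + 0 = 4 ≡ 0 (mod 2).
  s_3 = 0 + 1 + 0 + 1 + 1 + 1 + 1 + 0 = 5 ≡ 1 (mod 2).
  s_4 = 0 + 1 + 1 + 1 + 1 + 1 + 0 + 0 = 5 ≡ 1 (mod 2).
s = (0, 0, 1, 1)^T — this equals column 3 of H (binary 0011), so error is at position 3.
Correct: flip bit 3 of r = 001110101110010 to get c = 000110101110010.


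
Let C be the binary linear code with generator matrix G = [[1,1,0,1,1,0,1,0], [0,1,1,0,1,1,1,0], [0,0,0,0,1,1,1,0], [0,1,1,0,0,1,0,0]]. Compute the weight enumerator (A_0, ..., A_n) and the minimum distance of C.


Weight distribution: A_0 = 1, A_1 = 1, A_2 = 2, A_3 = 4, A_4 = 3, A_5 = 3, A_6 = 2. Minimum distance d = 1.

Enumerate all 2^4 = 16 messages m ∈ F_2^4.
For each, compute codeword c = mG in F_2^8, then tally its weight.
  m = 0000 → c = 00000000, weight = 0.
  m = 1000 → c = 11011010, weight = 5.
  m = 0100 → c = 01101110, weight = 5.
  m = 1100 → c = 10110100, weight = 4.
  m = 0010 → c = 00001110, weight = 3.
  m = 1010 → c = 11010100, weight = 4.
  m = 0110 → c = 01100000, weight = 2.
  m = 1110 → c = 10111010, weight = 5.
  m = 0001 → c = 01100100, weight = 3.
  m = 1001 → c = 10111110, weight = 6.
  m = 0101 → c = 00001010, weight = 2.
  m = 1101 → c = 11010000, weight = 3.
  m = 0011 → c = 01101010, weight = 4.
  m = 1011 → c = 10110000, weight = 3.
  m = 0111 → c = 00000100, weight = 1.
  m = 1111 → c = 11011110, weight = 6.
Tally weights:
  weight 0: 1 codewords.
  weight 1: 1 codewords.
  weight 2: 2 codewords.
  weight 3: 4 codewords.
  weight 4: 3 codewords.
  weight 5: 3 codewords.
  weight 6: 2 codewords.
Minimum distance d = smallest w > 0 with A_w > 0 = 1.
Sanity: Σ A_w = 16 = 2^4 = 16 ✓.


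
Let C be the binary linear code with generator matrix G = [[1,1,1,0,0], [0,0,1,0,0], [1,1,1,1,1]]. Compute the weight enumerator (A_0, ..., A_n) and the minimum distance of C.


Weight distribution: A_0 = 1, A_1 = 1, A_2 = 2, A_3 = 2, A_4 = 1, A_5 = 1. Minimum distance d = 1.

Enumerate all 2^3 = 8 messages m ∈ F_2^3.
For each, compute codeword c = mG in F_2^5, then tally its weight.
  m = 000 → c = 00000, weight = 0.
  m = 100 → c = 11100, weight = 3.
  m = 010 → c = 00100, weight = 1.
  m = 110 → c = 11000, weight = 2.
  m = 001 → c = 11111, weight = 5.
  m = 101 → c = 00011, weight = 2.
  m = 011 → c = 11011, weight = 4.
  m = 111 → c = 00111, weight = 3.
Tally weights:
  weight 0: 1 codewords.
  weight 1: 1 codewords.
  weight 2: 2 codewords.
  weight 3: 2 codewords.
  weight 4: 1 codewords.
  weight 5: 1 codewords.
Minimum distance d = smallest w > 0 with A_w > 0 = 1.
Sanity: Σ A_w = 8 = 2^3 = 8 ✓.


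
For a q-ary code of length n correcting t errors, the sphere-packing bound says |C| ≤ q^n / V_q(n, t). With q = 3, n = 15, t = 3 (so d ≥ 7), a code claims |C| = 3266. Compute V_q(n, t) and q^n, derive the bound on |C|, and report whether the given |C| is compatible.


V_q(n, t) = 4091, q^n = 14348907, Hamming bound = 3507, |C| = 3266 ≤ bound (satisfied).

Step 1: Compute V_q(n, t) = Σ_{j=0}^3 C(n, j) (q−1)^j.
  j = 0: C(15,0)·(2)^0 = 1·1 = 1.
  j = 1: C(15,1)·(2)^1 = 15·2 = 30.
  j = 2: C(15,2)·(2)^2 = 105·4 = 420.
  j = 3: C(15,3)·(2)^3 = 455·8 = 3640.
  V_q(n, t) = 1 + 30 + 420 + 3640 = 4091.
Step 2: q^n = 3^15 = 14348907.
Step 3: Hamming bound ⌊q^n / V_q(n,t)⌋ = ⌊14348907/4091⌋ = 3507.
Step 4: Compare |C| = 3266 to 3507: satisfied.
The claimed |C| lies below the Hamming bound.


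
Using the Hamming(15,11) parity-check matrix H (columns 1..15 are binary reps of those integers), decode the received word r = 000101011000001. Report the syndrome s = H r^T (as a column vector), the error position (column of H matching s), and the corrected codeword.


s = (1, 1, 0, 0)^T, error position = 12, corrected codeword c = 000101011001001

Compute s = H r^T mod 2 one row at a time:
  s_1 = 1 + 1 + 0 + 0 + 0 + 0 + 0 + 1 = 3 ≡ 1 (mod 2).
  s_2 = 1 + 0 + 1 + 0 + 0 + 0 + 0 + 1 = 3 ≡ 1 (mod 2).
  s_3 = 0 + 0 + 1 + 0 + 0 + 0 + 0 + 1 = 2 ≡ 0 (mod 2).
  s_4 = 0 + 0 + 0 + 0 + 1 + 0 + 0 + 1 = 2 ≡ 0 (mod 2).
s = (1, 1, 0, 0)^T — this equals column 12 of H (binary 1100), so error is at position 12.
Correct: flip bit 12 of r = 000101011000001 to get c = 000101011001001.


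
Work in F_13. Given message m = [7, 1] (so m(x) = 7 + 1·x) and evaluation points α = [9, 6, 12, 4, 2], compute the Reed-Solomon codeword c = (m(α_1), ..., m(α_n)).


c = [3, 0, 6, 11, 9]

Message polynomial: m(x) = 7 + 1·x (mod 13).
For each evaluation point α_i, compute m(α_i) mod 13:
  α_1 = 9: Horner steps 1 → 3, so m(9) = 3.
  α_2 = 6: Horner steps 1 → 0, so m(6) = 0.
  α_3 = 12: Horner steps 1 → 6, so m(12) = 6.
  α_4 = 4: Horner steps 1 → 11, so m(4) = 11.
  α_5 = 2: Horner steps 1 → 9, so m(2) = 9.
Codeword c = [3, 0, 6, 11, 9] ∈ F_13^5.


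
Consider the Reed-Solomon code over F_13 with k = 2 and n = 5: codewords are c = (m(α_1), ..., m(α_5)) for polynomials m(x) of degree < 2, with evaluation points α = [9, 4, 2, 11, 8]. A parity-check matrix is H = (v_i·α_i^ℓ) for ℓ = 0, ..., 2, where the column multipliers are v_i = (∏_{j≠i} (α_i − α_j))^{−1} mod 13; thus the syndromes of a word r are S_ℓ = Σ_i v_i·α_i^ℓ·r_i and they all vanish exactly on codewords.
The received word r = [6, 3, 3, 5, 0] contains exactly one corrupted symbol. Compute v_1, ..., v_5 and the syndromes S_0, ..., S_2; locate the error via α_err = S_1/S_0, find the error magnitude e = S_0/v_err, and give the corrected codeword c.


S = (11, 5, 7), error at position 2, error magnitude e = 1, c = [6, 2, 3, 5, 0].

Step 1: column multipliers v_i = (∏_{j≠i}(α_i − α_j))^{−1} mod 13.
  i = 1 (α = 9): (9−4)(9−2)(9−11)(9−8) = 5·7·(−2)·1 = −70 ≡ 8, so v_1 = 8^{−1} = 5 (mod 13).
  i = 2 (α = 4): (4−9)(4−2)(4−11)(4−8) = (−5)·2·(−7)·(−4) = −280 ≡ 6, so v_2 = 6^{−1} = 11 (mod 13).
  i = 3 (α = 2): (2−9)(2−4)(2−11)(2−8) = (−7)·(−2)·(−9)·(−6) = 756 ≡ 2, so v_3 = 2^{−1} = 7 (mod 13).
  i = 4 (α = 11): (11−9)(11−4)(11−2)(11−8) = 2·7·9·3 = 378 ≡ 1, so v_4 = 1^{−1} = 1 (mod 13).
  i = 5 (α = 8): (8−9)(8−4)(8−2)(8−11) = (−1)·4·6·(−3) = 72 ≡ 7, so v_5 = 7^{−1} = 2 (mod 13).
  v = [5, 11, 7, 1, 2].
Step 2: syndromes of r = [6, 3, 3, 5, 0] (all sums mod 13).
  S_0 = Σ v_i r_i = 5·6 + 11·3 + 7·3 + 1·5 + 2·0 = 89 ≡ 11.
  S_1 = Σ v_i α_i r_i = 5·9·6 + 11·4·3 + 7·2·3 + 1·11·5 + 2·8·0 = 499 ≡ 5.
  α_i^2 mod 13 = [3, 3, 4, 4, 12].
  S_2 = Σ v_i α_i^2 r_i = 5·3·6 + 11·3·3 + 7·4·3 + 1·4·5 + 2·12·0 = 293 ≡ 7.
  S = (11, 5, 7) ≠ 0, so r is not a codeword (an error is present).
Step 3: locate the error. For a single error e at position i, S_ℓ = v_i·e·α_i^ℓ, so α_err = S_1/S_0.
  S_0^{−1} = 11^{−1} = 6 (mod 13), so α_err = 5·6 = 30 ≡ 4 = α_2. Error position i = 2.
  Consistency check: S_2/S_1 = 7·8 = 56 ≡ 4 = α_err ✓ (single-error assumption holds).
Step 4: error magnitude e = S_0/v_2 = S_0·∏_{j≠2}(α_2 − α_j) = 11·6 = 66 ≡ 1 (mod 13).
Step 5: correct position 2: c_2 = r_2 − e = 3 − 1 ≡ 2 (mod 13). Hence c = [6, 2, 3, 5, 0].
  Check: interpolating c through the α_i gives m(x) = 4 + 6·x (degree < 2) with m(α_i) = c_i for every i, so c is indeed a codeword.


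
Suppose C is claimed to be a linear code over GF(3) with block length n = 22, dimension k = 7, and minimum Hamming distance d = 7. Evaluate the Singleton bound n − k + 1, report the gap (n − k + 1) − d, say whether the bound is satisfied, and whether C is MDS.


Singleton RHS = n − k + 1 = 16, slack = 9, bound satisfied, not MDS.

Singleton bound: d ≤ n − k + 1.
Here n = 22, k = 7, so n − k + 1 = 16.
Given d = 7, check d ≤ 16: YES.
Slack = (n − k + 1) − d = 9.
The code is NOT MDS (slack = 9 > 0).
Description: the claimed parameters are [22, 7, 7]_3; such a code would be non-MDS.


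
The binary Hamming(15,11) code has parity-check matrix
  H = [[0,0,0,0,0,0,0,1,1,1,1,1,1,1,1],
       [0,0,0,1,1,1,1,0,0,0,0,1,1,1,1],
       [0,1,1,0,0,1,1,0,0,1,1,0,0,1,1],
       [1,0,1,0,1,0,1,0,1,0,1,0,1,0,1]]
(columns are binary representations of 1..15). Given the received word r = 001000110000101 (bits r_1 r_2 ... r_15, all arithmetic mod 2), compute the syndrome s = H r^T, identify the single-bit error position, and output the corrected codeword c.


s = (1, 1, 1, 0)^T, error position = 14, corrected codeword c = 001000110000111

Compute s = H r^T mod 2 one row at a time:
  s_1 = 1 + 0 + 0 + 0 + 0 + 1 + 0 + 1 = 3 ≡ 1 (mod 2).
  s_2 = 0 + 0 + 0 + 1 + 0 + 1 + 0 + 1 = 3 ≡ 1 (mod 2).
  s_3 = 0 + 1 + 0 + 1 + 0 + 0 + 0 + 1 = 3 ≡ 1 (mod 2).
  s_4 = 0 + 1 + 0 + 1 + 0 + 0 + 1 + 1 = 4 ≡ 0 (mod 2).
s = (1, 1, 1, 0)^T — this equals column 14 of H (binary 1110), so error is at position 14.
Correct: flip bit 14 of r = 001000110000101 to get c = 001000110000111.


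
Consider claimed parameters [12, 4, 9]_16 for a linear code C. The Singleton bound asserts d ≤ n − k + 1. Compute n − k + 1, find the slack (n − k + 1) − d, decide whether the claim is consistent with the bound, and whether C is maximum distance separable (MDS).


Singleton RHS = n − k + 1 = 9, slack = 0, bound satisfied, MDS.

Singleton bound: d ≤ n − k + 1.
Here n = 12, k = 4, so n − k + 1 = 9.
Given d = 9, check d ≤ 9: YES.
Slack = (n − k + 1) − d = 0.
The code is MDS (slack = 0).
Description: the claimed parameters are [12, 4, 9]_16; such a code would be MDS (meets Singleton bound).


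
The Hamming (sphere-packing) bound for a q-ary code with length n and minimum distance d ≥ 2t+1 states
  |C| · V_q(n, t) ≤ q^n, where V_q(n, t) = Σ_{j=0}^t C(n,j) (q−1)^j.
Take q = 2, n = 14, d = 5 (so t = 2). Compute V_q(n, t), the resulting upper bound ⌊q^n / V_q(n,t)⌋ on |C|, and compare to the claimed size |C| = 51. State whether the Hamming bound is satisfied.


V_q(n, t) = 106, q^n = 16384, Hamming bound = 154, |C| = 51 ≤ bound (satisfied).

Step 1: Compute V_q(n, t) = Σ_{j=0}^2 C(n, j) (q−1)^j.
  j = 0: C(14,0)·(1)^0 = 1·1 = 1.
  j = 1: C(14,1)·(1)^1 = 14·1 = 14.
  j = 2: C(14,2)·(1)^2 = 91·1 = 91.
  V_q(n, t) = 1 + 14 + 91 = 106.
Step 2: q^n = 2^14 = 16384.
Step 3: Hamming bound ⌊q^n / V_q(n,t)⌋ = ⌊16384/106⌋ = 154.
Step 4: Compare |C| = 51 to 154: satisfied.
The claimed |C| lies below the Hamming bound.


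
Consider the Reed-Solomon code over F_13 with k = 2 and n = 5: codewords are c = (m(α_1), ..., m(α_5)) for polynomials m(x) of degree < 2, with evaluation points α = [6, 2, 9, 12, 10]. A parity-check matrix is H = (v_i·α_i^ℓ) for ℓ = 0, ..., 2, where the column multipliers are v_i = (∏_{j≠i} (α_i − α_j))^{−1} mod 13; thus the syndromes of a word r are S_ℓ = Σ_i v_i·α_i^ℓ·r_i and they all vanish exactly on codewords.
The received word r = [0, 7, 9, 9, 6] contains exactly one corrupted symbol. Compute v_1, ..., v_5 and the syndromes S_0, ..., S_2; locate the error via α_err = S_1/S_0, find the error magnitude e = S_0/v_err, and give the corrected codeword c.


S = (1, 9, 3), error at position 3, error magnitude e = 11, c = [0, 7, 11, 9, 6].

Step 1: column multipliers v_i = (∏_{j≠i}(α_i − α_j))^{−1} mod 13.
  i = 1 (α = 6): (6−2)(6−9)(6−12)(6−10) = 4·(−3)·(−6)·(−4) = −288 ≡ 11, so v_1 = 11^{−1} = 6 (mod 13).
  i = 2 (α = 2): (2−6)(2−9)(2−12)(2−10) = (−4)·(−7)·(−10)·(−8) = 2240 ≡ 4, so v_2 = 4^{−1} = 10 (mod 13).
  i = 3 (α = 9): (9−6)(9−2)(9−12)(9−10) = 3·7·(−3)·(−1) = 63 ≡ 11, so v_3 = 11^{−1} = 6 (mod 13).
  i = 4 (α = 12): (12−6)(12−2)(12−9)(12−10) = 6·10·3·2 = 360 ≡ 9, so v_4 = 9^{−1} = 3 (mod 13).
  i = 5 (α = 10): (10−6)(10−2)(10−9)(10−12) = 4·8·1·(−2) = −64 ≡ 1, so v_5 = 1^{−1} = 1 (mod 13).
  v = [6, 10, 6, 3, 1].
Step 2: syndromes of r = [0, 7, 9, 9, 6] (all sums mod 13).
  S_0 = Σ v_i r_i = 6·0 + 10·7 + 6·9 + 3·9 + 1·6 = 157 ≡ 1.
  S_1 = Σ v_i α_i r_i = 6·6·0 + 10·2·7 + 6·9·9 + 3·12·9 + 1·10·6 = 1010 ≡ 9.
  α_i^2 mod 13 = [10, 4, 3, 1, 9].
  S_2 = Σ v_i α_i^2 r_i = 6·10·0 + 10·4·7 + 6·3·9 + 3·1·9 + 1·9·6 = 523 ≡ 3.
  S = (1, 9, 3) ≠ 0, so r is not a codeword (an error is present).
Step 3: locate the error. For a single error e at position i, S_ℓ = v_i·e·α_i^ℓ, so α_err = S_1/S_0.
  S_0^{−1} = 1^{−1} = 1 (mod 13), so α_err = 9·1 = 9 ≡ 9 = α_3. Error position i = 3.
  Consistency check: S_2/S_1 = 3·3 = 9 ≡ 9 = α_err ✓ (single-error assumption holds).
Step 4: error magnitude e = S_0/v_3 = S_0·∏_{j≠3}(α_3 − α_j) = 1·11 = 11 ≡ 11 (mod 13).
Step 5: correct position 3: c_3 = r_3 − e = 9 − 11 ≡ 11 (mod 13). Hence c = [0, 7, 11, 9, 6].
  Check: interpolating c through the α_i gives m(x) = 4 + 8·x (degree < 2) with m(α_i) = c_i for every i, so c is indeed a codeword.


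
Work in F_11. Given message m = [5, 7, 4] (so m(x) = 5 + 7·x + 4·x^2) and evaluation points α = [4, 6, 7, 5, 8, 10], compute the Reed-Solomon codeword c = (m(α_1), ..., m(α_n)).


c = [9, 4, 8, 8, 9, 2]

Message polynomial: m(x) = 5 + 7·x + 4·x^2 (mod 11).
For each evaluation point α_i, compute m(α_i) mod 11:
  α_1 = 4: Horner steps 4 → 1 → 9, so m(4) = 9.
  α_2 = 6: Horner steps 4 → 9 → 4, so m(6) = 4.
  α_3 = 7: Horner steps 4 → 2 → 8, so m(7) = 8.
  α_4 = 5: Horner steps 4 → 5 → 8, so m(5) = 8.
  α_5 = 8: Horner steps 4 → 6 → 9, so m(8) = 9.
  α_6 = 10: Horner steps 4 → 3 → 2, so m(10) = 2.
Codeword c = [9, 4, 8, 8, 9, 2] ∈ F_11^6.


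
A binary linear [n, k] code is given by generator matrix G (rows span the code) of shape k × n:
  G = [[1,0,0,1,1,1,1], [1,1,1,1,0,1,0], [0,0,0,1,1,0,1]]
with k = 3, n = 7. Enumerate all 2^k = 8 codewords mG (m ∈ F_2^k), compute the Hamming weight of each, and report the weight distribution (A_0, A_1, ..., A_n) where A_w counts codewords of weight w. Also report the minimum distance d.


Weight distribution: A_0 = 1, A_2 = 1, A_3 = 2, A_4 = 1, A_5 = 2, A_6 = 1. Minimum distance d = 2.

Enumerate all 2^3 = 8 messages m ∈ F_2^3.
For each, compute codeword c = mG in F_2^7, then tally its weight.
  m = 000 → c = 0000000, weight = 0.
  m = 100 → c = 1001111, weight = 5.
  m = 010 → c = 1111010, weight = 5.
  m = 110 → c = 0110101, weight = 4.
  m = 001 → c = 0001101, weight = 3.
  m = 101 → c = 1000010, weight = 2.
  m = 011 → c = 1110111, weight = 6.
  m = 111 → c = 0111000, weight = 3.
Tally weights:
  weight 0: 1 codewords.
  weight 2: 1 codewords.
  weight 3: 2 codewords.
  weight 4: 1 codewords.
  weight 5: 2 codewords.
  weight 6: 1 codewords.
Minimum distance d = smallest w > 0 with A_w > 0 = 2.
Sanity: Σ A_w = 8 = 2^3 = 8 ✓.


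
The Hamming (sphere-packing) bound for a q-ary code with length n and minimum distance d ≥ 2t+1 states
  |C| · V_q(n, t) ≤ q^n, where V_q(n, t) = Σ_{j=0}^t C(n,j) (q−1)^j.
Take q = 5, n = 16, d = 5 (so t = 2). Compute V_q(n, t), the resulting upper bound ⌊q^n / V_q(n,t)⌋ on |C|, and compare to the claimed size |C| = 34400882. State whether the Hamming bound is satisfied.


V_q(n, t) = 1985, q^n = 152587890625, Hamming bound = 76870473, |C| = 34400882 ≤ bound (satisfied).

Step 1: Compute V_q(n, t) = Σ_{j=0}^2 C(n, j) (q−1)^j.
  j = 0: C(16,0)·(4)^0 = 1·1 = 1.
  j = 1: C(16,1)·(4)^1 = 16·4 = 64.
  j = 2: C(16,2)·(4)^2 = 120·16 = 1920.
  V_q(n, t) = 1 + 64 + 1920 = 1985.
Step 2: q^n = 5^16 = 152587890625.
Step 3: Hamming bound ⌊q^n / V_q(n,t)⌋ = ⌊152587890625/1985⌋ = 76870473.
Step 4: Compare |C| = 34400882 to 76870473: satisfied.
The claimed |C| lies below the Hamming bound.


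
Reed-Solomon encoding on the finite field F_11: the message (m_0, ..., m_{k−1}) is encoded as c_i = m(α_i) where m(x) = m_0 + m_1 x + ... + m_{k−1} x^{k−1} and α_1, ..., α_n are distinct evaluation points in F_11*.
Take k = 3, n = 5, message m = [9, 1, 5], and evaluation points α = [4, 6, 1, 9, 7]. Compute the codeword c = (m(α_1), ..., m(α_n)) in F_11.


c = [5, 8, 4, 5, 8]

Message polynomial: m(x) = 9 + 1·x + 5·x^2 (mod 11).
For each evaluation point α_i, compute m(α_i) mod 11:
  α_1 = 4: Horner steps 5 → 10 → 5, so m(4) = 5.
  α_2 = 6: Horner steps 5 → 9 → 8, so m(6) = 8.
  α_3 = 1: Horner steps 5 → 6 → 4, so m(1) = 4.
  α_4 = 9: Horner steps 5 → 2 → 5, so m(9) = 5.
  α_5 = 7: Horner steps 5 → 3 → 8, so m(7) = 8.
Codeword c = [5, 8, 4, 5, 8] ∈ F_11^5.


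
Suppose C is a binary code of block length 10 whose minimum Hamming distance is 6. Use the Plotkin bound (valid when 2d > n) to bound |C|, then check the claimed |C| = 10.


Plotkin bound M ≤ 6; given |C| = 10 > bound (violated).

Check applicability: 2d = 12, n = 10.
2d − n = 2 > 0, so Plotkin applies.
Compute d/(2d−n) = 6/2 ≈ 3.0000.
⌊d/(2d−n)⌋ = 3.
Plotkin bound: M ≤ 2·3 = 6.
Given |C| = 10, check: VIOLATED.
This |C| is above the Plotkin bound, so no binary code with n = 10, d = 6 and 10 codewords exists.


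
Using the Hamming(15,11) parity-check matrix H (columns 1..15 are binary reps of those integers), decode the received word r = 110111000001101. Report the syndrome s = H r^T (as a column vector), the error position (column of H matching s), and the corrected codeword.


s = (1, 0, 1, 0)^T, error position = 10, corrected codeword c = 110111000101101

Compute s = H r^T mod 2 one row at a time:
  s_1 = 0 + 0 + 0 + 0 + 1 + 1 + 0 + 1 = 3 ≡ 1 (mod 2).
  s_2 = 1 + 1 + 1 + 0 + 1 + 1 + 0 + 1 = 6 ≡ 0 (mod 2).
  s_3 = 1 + 0 + 1 + 0 + 0 + 0 + 0 + 1 = 3 ≡ 1 (mod 2).
  s_4 = 1 + 0 + 1 + 0 + 0 + 0 + 1 + 1 = 4 ≡ 0 (mod 2).
s = (1, 0, 1, 0)^T — this equals column 10 of H (binary 1010), so error is at position 10.
Correct: flip bit 10 of r = 110111000001101 to get c = 110111000101101.


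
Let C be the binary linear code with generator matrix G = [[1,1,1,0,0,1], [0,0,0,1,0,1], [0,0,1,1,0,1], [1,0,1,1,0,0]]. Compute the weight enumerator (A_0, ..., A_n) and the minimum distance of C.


Weight distribution: A_0 = 1, A_1 = 2, A_2 = 4, A_3 = 6, A_4 = 3. Minimum distance d = 1.

Enumerate all 2^4 = 16 messages m ∈ F_2^4.
For each, compute codeword c = mG in F_2^6, then tally its weight.
  m = 0000 → c = 000000, weight = 0.
  m = 1000 → c = 111001, weight = 4.
  m = 0100 → c = 000101, weight = 2.
  m = 1100 → c = 111100, weight = 4.
  m = 0010 → c = 001101, weight = 3.
  m = 1010 → c = 110100, weight = 3.
  m = 0110 → c = 001000, weight = 1.
  m = 1110 → c = 110001, weight = 3.
  m = 0001 → c = 101100, weight = 3.
  m = 1001 → c = 010101, weight = 3.
  m = 0101 → c = 101001, weight = 3.
  m = 1101 → c = 010000, weight = 1.
  m = 0011 → c = 100001, weight = 2.
  m = 1011 → c = 011000, weight = 2.
  m = 0111 → c = 100100, weight = 2.
  m = 1111 → c = 011101, weight = 4.
Tally weights:
  weight 0: 1 codewords.
  weight 1: 2 codewords.
  weight 2: 4 codewords.
  weight 3: 6 codewords.
  weight 4: 3 codewords.
Minimum distance d = smallest w > 0 with A_w > 0 = 1.
Sanity: Σ A_w = 16 = 2^4 = 16 ✓.


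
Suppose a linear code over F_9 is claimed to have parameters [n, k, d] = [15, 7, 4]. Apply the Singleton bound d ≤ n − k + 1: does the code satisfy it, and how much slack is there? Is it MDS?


Singleton RHS = n − k + 1 = 9, slack = 5, bound satisfied, not MDS.

Singleton bound: d ≤ n − k + 1.
Here n = 15, k = 7, so n − k + 1 = 9.
Given d = 4, check d ≤ 9: YES.
Slack = (n − k + 1) − d = 5.
The code is NOT MDS (slack = 5 > 0).
Description: the claimed parameters are [15, 7, 4]_9; such a code would be non-MDS.


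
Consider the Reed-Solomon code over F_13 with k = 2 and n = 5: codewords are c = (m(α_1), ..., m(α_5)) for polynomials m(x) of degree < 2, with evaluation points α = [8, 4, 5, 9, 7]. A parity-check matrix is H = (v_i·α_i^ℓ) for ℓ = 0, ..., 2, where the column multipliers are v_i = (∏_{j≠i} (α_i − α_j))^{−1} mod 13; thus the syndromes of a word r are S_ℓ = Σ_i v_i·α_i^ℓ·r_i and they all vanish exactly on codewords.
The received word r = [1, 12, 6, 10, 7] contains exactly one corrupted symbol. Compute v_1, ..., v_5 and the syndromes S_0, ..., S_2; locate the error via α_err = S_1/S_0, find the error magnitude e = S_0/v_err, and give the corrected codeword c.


S = (2, 5, 6), error at position 4, error magnitude e = 2, c = [1, 12, 6, 8, 7].

Step 1: column multipliers v_i = (∏_{j≠i}(α_i − α_j))^{−1} mod 13.
  i = 1 (α = 8): (8−4)(8−5)(8−9)(8−7) = 4·3·(−1)·1 = −12 ≡ 1, so v_1 = 1^{−1} = 1 (mod 13).
  i = 2 (α = 4): (4−8)(4−5)(4−9)(4−7) = (−4)·(−1)·(−5)·(−3) = 60 ≡ 8, so v_2 = 8^{−1} = 5 (mod 13).
  i = 3 (α = 5): (5−8)(5−4)(5−9)(5−7) = (−3)·1·(−4)·(−2) = −24 ≡ 2, so v_3 = 2^{−1} = 7 (mod 13).
  i = 4 (α = 9): (9−8)(9−4)(9−5)(9−7) = 1·5·4·2 = 40 ≡ 1, so v_4 = 1^{−1} = 1 (mod 13).
  i = 5 (α = 7): (7−8)(7−4)(7−5)(7−9) = (−1)·3·2·(−2) = 12 ≡ 12, so v_5 = 12^{−1} = 12 (mod 13).
  v = [1, 5, 7, 1, 12].
Step 2: syndromes of r = [1, 12, 6, 10, 7] (all sums mod 13).
  S_0 = Σ v_i r_i = 1·1 + 5·12 + 7·6 + 1·10 + 12·7 = 197 ≡ 2.
  S_1 = Σ v_i α_i r_i = 1·8·1 + 5·4·12 + 7·5·6 + 1·9·10 + 12·7·7 = 1136 ≡ 5.
  α_i^2 mod 13 = [12, 3, 12, 3, 10].
  S_2 = Σ v_i α_i^2 r_i = 1·12·1 + 5·3·12 + 7·12·6 + 1·3·10 + 12·10·7 = 1566 ≡ 6.
  S = (2, 5, 6) ≠ 0, so r is not a codeword (an error is present).
Step 3: locate the error. For a single error e at position i, S_ℓ = v_i·e·α_i^ℓ, so α_err = S_1/S_0.
  S_0^{−1} = 2^{−1} = 7 (mod 13), so α_err = 5·7 = 35 ≡ 9 = α_4. Error position i = 4.
  Consistency check: S_2/S_1 = 6·8 = 48 ≡ 9 = α_err ✓ (single-error assumption holds).
Step 4: error magnitude e = S_0/v_4 = S_0·∏_{j≠4}(α_4 − α_j) = 2·1 = 2 ≡ 2 (mod 13).
Step 5: correct position 4: c_4 = r_4 − e = 10 − 2 ≡ 8 (mod 13). Hence c = [1, 12, 6, 8, 7].
  Check: interpolating c through the α_i gives m(x) = 10 + 7·x (degree < 2) with m(α_i) = c_i for every i, so c is indeed a codeword.


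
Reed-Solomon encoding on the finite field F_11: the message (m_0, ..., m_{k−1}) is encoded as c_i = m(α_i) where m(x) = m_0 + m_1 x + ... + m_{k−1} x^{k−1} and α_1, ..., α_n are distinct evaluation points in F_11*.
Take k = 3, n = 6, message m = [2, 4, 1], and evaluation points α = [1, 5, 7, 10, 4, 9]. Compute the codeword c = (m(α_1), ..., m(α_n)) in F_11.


c = [7, 3, 2, 10, 1, 9]

Message polynomial: m(x) = 2 + 4·x + 1·x^2 (mod 11).
For each evaluation point α_i, compute m(α_i) mod 11:
  α_1 = 1: Horner steps 1 → 5 → 7, so m(1) = 7.
  α_2 = 5: Horner steps 1 → 9 → 3, so m(5) = 3.
  α_3 = 7: Horner steps 1 → 0 → 2, so m(7) = 2.
  α_4 = 10: Horner steps 1 → 3 → 10, so m(10) = 10.
  α_5 = 4: Horner steps 1 → 8 → 1, so m(4) = 1.
  α_6 = 9: Horner steps 1 → 2 → 9, so m(9) = 9.
Codeword c = [7, 3, 2, 10, 1, 9] ∈ F_11^6.


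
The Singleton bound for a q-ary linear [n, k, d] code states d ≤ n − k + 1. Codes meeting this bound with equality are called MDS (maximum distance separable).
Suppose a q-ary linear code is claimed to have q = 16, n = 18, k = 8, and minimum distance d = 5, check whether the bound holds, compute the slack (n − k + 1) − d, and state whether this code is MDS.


Singleton RHS = n − k + 1 = 11, slack = 6, bound satisfied, not MDS.

Singleton bound: d ≤ n − k + 1.
Here n = 18, k = 8, so n − k + 1 = 11.
Given d = 5, check d ≤ 11: YES.
Slack = (n − k + 1) − d = 6.
The code is NOT MDS (slack = 6 > 0).
Description: the claimed parameters are [18, 8, 5]_16; such a code would be non-MDS.


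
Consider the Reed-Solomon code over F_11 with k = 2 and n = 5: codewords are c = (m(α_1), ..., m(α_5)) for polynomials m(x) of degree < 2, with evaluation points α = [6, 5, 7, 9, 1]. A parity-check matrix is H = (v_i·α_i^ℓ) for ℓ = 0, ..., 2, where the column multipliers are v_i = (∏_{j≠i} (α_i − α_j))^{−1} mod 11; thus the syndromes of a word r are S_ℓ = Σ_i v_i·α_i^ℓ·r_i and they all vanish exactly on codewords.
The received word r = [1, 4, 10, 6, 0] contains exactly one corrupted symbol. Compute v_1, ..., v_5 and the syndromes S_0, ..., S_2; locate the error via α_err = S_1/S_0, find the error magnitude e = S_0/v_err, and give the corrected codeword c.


S = (1, 5, 3), error at position 2, error magnitude e = 1, c = [1, 3, 10, 6, 0].

Step 1: column multipliers v_i = (∏_{j≠i}(α_i − α_j))^{−1} mod 11.
  i = 1 (α = 6): (6−5)(6−7)(6−9)(6−1) = 1·(−1)·(−3)·5 = 15 ≡ 4, so v_1 = 4^{−1} = 3 (mod 11).
  i = 2 (α = 5): (5−6)(5−7)(5−9)(5−1) = (−1)·(−2)·(−4)·4 = −32 ≡ 1, so v_2 = 1^{−1} = 1 (mod 11).
  i = 3 (α = 7): (7−6)(7−5)(7−9)(7−1) = 1·2·(−2)·6 = −24 ≡ 9, so v_3 = 9^{−1} = 5 (mod 11).
  i = 4 (α = 9): (9−6)(9−5)(9−7)(9−1) = 3·4·2·8 = 192 ≡ 5, so v_4 = 5^{−1} = 9 (mod 11).
  i = 5 (α = 1): (1−6)(1−5)(1−7)(1−9) = (−5)·(−4)·(−6)·(−8) = 960 ≡ 3, so v_5 = 3^{−1} = 4 (mod 11).
  v = [3, 1, 5, 9, 4].
Step 2: syndromes of r = [1, 4, 10, 6, 0] (all sums mod 11).
  S_0 = Σ v_i r_i = 3·1 + 1·4 + 5·10 + 9·6 + 4·0 = 111 ≡ 1.
  S_1 = Σ v_i α_i r_i = 3·6·1 + 1·5·4 + 5·7·10 + 9·9·6 + 4·1·0 = 874 ≡ 5.
  α_i^2 mod 11 = [3, 3, 5, 4, 1].
  S_2 = Σ v_i α_i^2 r_i = 3·3·1 + 1·3·4 + 5·5·10 + 9·4·6 + 4·1·0 = 487 ≡ 3.
  S = (1, 5, 3) ≠ 0, so r is not a codeword (an error is present).
Step 3: locate the error. For a single error e at position i, S_ℓ = v_i·e·α_i^ℓ, so α_err = S_1/S_0.
  S_0^{−1} = 1^{−1} = 1 (mod 11), so α_err = 5·1 = 5 ≡ 5 = α_2. Error position i = 2.
  Consistency check: S_2/S_1 = 3·9 = 27 ≡ 5 = α_err ✓ (single-error assumption holds).
Step 4: error magnitude e = S_0/v_2 = S_0·∏_{j≠2}(α_2 − α_j) = 1·1 = 1 ≡ 1 (mod 11).
Step 5: correct position 2: c_2 = r_2 − e = 4 − 1 ≡ 3 (mod 11). Hence c = [1, 3, 10, 6, 0].
  Check: interpolating c through the α_i gives m(x) = 2 + 9·x (degree < 2) with m(α_i) = c_i for every i, so c is indeed a codeword.


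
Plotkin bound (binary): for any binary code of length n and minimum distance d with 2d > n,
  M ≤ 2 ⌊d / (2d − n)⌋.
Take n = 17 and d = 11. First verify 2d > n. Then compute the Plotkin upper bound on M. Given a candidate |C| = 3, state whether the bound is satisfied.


Plotkin bound M ≤ 4; given |C| = 3 ≤ bound (satisfied).

Check applicability: 2d = 22, n = 17.
2d − n = 5 > 0, so Plotkin applies.
Compute d/(2d−n) = 11/5 ≈ 2.2000.
⌊d/(2d−n)⌋ = 2.
Plotkin bound: M ≤ 2·2 = 4.
Given |C| = 3, check: satisfied.
This |C| is below the Plotkin bound.


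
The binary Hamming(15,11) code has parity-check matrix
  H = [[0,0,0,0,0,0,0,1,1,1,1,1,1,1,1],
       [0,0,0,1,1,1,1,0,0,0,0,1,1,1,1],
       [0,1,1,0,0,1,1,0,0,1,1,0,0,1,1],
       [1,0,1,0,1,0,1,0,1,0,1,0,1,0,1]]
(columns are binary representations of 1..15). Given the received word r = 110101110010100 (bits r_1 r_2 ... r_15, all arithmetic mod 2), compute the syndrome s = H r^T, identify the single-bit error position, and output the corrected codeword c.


s = (1, 0, 0, 0)^T, error position = 8, corrected codeword c = 110101100010100

Compute s = H r^T mod 2 one row at a time:
  s_1 = 1 + 0 + 0 + 1 + 0 + 1 + 0 + 0 = 3 ≡ 1 (mod 2).
  s_2 = 1 + 0 + 1 + 1 + 0 + 1 + 0 + 0 = 4 ≡ 0 (mod 2).
  s_3 = 1 + 0 + 1 + 1 + 0 + 1 + 0 + 0 = 4 ≡ 0 (mod 2).
  s_4 = 1 + 0 + 0 + 1 + 0 + 1 + 1 + 0 = 4 ≡ 0 (mod 2).
s = (1, 0, 0, 0)^T — this equals column 8 of H (binary 1000), so error is at position 8.
Correct: flip bit 8 of r = 110101110010100 to get c = 110101100010100.


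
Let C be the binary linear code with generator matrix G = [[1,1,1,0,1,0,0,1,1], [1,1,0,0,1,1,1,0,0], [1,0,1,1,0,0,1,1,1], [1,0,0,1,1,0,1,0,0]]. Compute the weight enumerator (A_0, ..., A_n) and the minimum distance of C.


Weight distribution: A_0 = 1, A_2 = 1, A_3 = 3, A_4 = 3, A_5 = 2, A_6 = 3, A_7 = 3. Minimum distance d = 2.

Enumerate all 2^4 = 16 messages m ∈ F_2^4.
For each, compute codeword c = mG in F_2^9, then tally its weight.
  m = 0000 → c = 000000000, weight = 0.
  m = 1000 → c = 111010011, weight = 6.
  m = 0100 → c = 110011100, weight = 5.
  m = 1100 → c = 001001111, weight = 5.
  m = 0010 → c = 101100111, weight = 6.
  m = 1010 → c = 010110100, weight = 4.
  m = 0110 → c = 011111011, weight = 7.
  m = 1110 → c = 100101000, weight = 3.
  m = 0001 → c = 100110100, weight = 4.
  m = 1001 → c = 011100111, weight = 6.
  m = 0101 → c = 010101000, weight = 3.
  m = 1101 → c = 101111011, weight = 7.
  m = 0011 → c = 001010011, weight = 4.
  m = 1011 → c = 110000000, weight = 2.
  m = 0111 → c = 111001111, weight = 7.
  m = 1111 → c = 000011100, weight = 3.
Tally weights:
  weight 0: 1 codewords.
  weight 2: 1 codewords.
  weight 3: 3 codewords.
  weight 4: 3 codewords.
  weight 5: 2 codewords.
  weight 6: 3 codewords.
  weight 7: 3 codewords.
Minimum distance d = smallest w > 0 with A_w > 0 = 2.
Sanity: Σ A_w = 16 = 2^4 = 16 ✓.


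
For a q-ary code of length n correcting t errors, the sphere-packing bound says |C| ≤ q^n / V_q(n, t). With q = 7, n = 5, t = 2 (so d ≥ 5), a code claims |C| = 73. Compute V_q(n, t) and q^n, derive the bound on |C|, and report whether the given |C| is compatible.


V_q(n, t) = 391, q^n = 16807, Hamming bound = 42, |C| = 73 > bound (violated).

Step 1: Compute V_q(n, t) = Σ_{j=0}^2 C(n, j) (q−1)^j.
  j = 0: C(5,0)·(6)^0 = 1·1 = 1.
  j = 1: C(5,1)·(6)^1 = 5·6 = 30.
  j = 2: C(5,2)·(6)^2 = 10·36 = 360.
  V_q(n, t) = 1 + 30 + 360 = 391.
Step 2: q^n = 7^5 = 16807.
Step 3: Hamming bound ⌊q^n / V_q(n,t)⌋ = ⌊16807/391⌋ = 42.
Step 4: Compare |C| = 73 to 42: violated.
The claimed |C| lies above the Hamming bound, so no 7-ary code of length 5 with d ≥ 5 can have 73 codewords.


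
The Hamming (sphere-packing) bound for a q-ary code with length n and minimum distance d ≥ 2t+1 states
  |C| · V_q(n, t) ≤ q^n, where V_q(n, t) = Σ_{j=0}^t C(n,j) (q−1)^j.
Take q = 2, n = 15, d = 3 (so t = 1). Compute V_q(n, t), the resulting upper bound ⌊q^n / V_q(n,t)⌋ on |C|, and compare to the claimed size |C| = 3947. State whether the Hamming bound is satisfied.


V_q(n, t) = 16, q^n = 32768, Hamming bound = 2048, |C| = 3947 > bound (violated).

Step 1: Compute V_q(n, t) = Σ_{j=0}^1 C(n, j) (q−1)^j.
  j = 0: C(15,0)·(1)^0 = 1·1 = 1.
  j = 1: C(15,1)·(1)^1 = 15·1 = 15.
  V_q(n, t) = 1 + 15 = 16.
Step 2: q^n = 2^15 = 32768.
Step 3: Hamming bound ⌊q^n / V_q(n,t)⌋ = ⌊32768/16⌋ = 2048.
Step 4: Compare |C| = 3947 to 2048: violated.
The claimed |C| lies above the Hamming bound, so no 2-ary code of length 15 with d ≥ 3 can have 3947 codewords.


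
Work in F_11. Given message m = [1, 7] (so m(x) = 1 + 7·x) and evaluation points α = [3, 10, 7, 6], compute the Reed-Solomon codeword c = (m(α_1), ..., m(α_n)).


c = [0, 5, 6, 10]

Message polynomial: m(x) = 1 + 7·x (mod 11).
For each evaluation point α_i, compute m(α_i) mod 11:
  α_1 = 3: Horner steps 7 → 0, so m(3) = 0.
  α_2 = 10: Horner steps 7 → 5, so m(10) = 5.
  α_3 = 7: Horner steps 7 → 6, so m(7) = 6.
  α_4 = 6: Horner steps 7 → 10, so m(6) = 10.
Codeword c = [0, 5, 6, 10] ∈ F_11^4.


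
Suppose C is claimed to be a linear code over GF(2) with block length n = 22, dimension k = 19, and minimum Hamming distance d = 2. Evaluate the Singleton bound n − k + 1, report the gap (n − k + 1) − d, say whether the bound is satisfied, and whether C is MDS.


Singleton RHS = n − k + 1 = 4, slack = 2, bound satisfied, not MDS.

Singleton bound: d ≤ n − k + 1.
Here n = 22, k = 19, so n − k + 1 = 4.
Given d = 2, check d ≤ 4: YES.
Slack = (n − k + 1) − d = 2.
The code is NOT MDS (slack = 2 > 0).
Description: the claimed parameters are [22, 19, 2]_2; such a code would be non-MDS.


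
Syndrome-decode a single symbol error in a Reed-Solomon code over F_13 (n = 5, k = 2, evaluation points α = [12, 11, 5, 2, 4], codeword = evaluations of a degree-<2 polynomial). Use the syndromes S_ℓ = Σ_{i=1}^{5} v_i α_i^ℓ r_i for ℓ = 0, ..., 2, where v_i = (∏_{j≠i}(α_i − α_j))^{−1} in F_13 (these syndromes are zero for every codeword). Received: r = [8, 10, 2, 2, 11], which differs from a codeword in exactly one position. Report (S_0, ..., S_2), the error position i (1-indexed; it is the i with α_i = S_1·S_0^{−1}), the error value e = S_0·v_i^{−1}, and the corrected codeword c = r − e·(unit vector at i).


S = (5, 12, 8), error at position 3, error magnitude e = 6, c = [8, 10, 9, 2, 11].

Step 1: column multipliers v_i = (∏_{j≠i}(α_i − α_j))^{−1} mod 13.
  i = 1 (α = 12): (12−11)(12−5)(12−2)(12−4) = 1·7·10·8 = 560 ≡ 1, so v_1 = 1^{−1} = 1 (mod 13).
  i = 2 (α = 11): (11−12)(11−5)(11−2)(11−4) = (−1)·6·9·7 = −378 ≡ 12, so v_2 = 12^{−1} = 12 (mod 13).
  i = 3 (α = 5): (5−12)(5−11)(5−2)(5−4) = (−7)·(−6)·3·1 = 126 ≡ 9, so v_3 = 9^{−1} = 3 (mod 13).
  i = 4 (α = 2): (2−12)(2−11)(2−5)(2−4) = (−10)·(−9)·(−3)·(−2) = 540 ≡ 7, so v_4 = 7^{−1} = 2 (mod 13).
  i = 5 (α = 4): (4−12)(4−11)(4−5)(4−2) = (−8)·(−7)·(−1)·2 = −112 ≡ 5, so v_5 = 5^{−1} = 8 (mod 13).
  v = [1, 12, 3, 2, 8].
Step 2: syndromes of r = [8, 10, 2, 2, 11] (all sums mod 13).
  S_0 = Σ v_i r_i = 1·8 + 12·10 + 3·2 + 2·2 + 8·11 = 226 ≡ 5.
  S_1 = Σ v_i α_i r_i = 1·12·8 + 12·11·10 + 3·5·2 + 2·2·2 + 8·4·11 = 1806 ≡ 12.
  α_i^2 mod 13 = [1, 4, 12, 4, 3].
  S_2 = Σ v_i α_i^2 r_i = 1·1·8 + 12·4·10 + 3·12·2 + 2·4·2 + 8·3·11 = 840 ≡ 8.
  S = (5, 12, 8) ≠ 0, so r is not a codeword (an error is present).
Step 3: locate the error. For a single error e at position i, S_ℓ = v_i·e·α_i^ℓ, so α_err = S_1/S_0.
  S_0^{−1} = 5^{−1} = 8 (mod 13), so α_err = 12·8 = 96 ≡ 5 = α_3. Error position i = 3.
  Consistency check: S_2/S_1 = 8·12 = 96 ≡ 5 = α_err ✓ (single-error assumption holds).
Step 4: error magnitude e = S_0/v_3 = S_0·∏_{j≠3}(α_3 − α_j) = 5·9 = 45 ≡ 6 (mod 13).
Step 5: correct position 3: c_3 = r_3 − e = 2 − 6 ≡ 9 (mod 13). Hence c = [8, 10, 9, 2, 11].
  Check: interpolating c through the α_i gives m(x) = 6 + 11·x (degree < 2) with m(α_i) = c_i for every i, so c is indeed a codeword.


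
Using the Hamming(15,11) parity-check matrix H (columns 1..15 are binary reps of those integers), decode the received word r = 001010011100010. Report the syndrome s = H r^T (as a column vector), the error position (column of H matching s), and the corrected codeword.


s = (0, 0, 1, 1)^T, error position = 3, corrected codeword c = 000010011100010

Compute s = H r^T mod 2 one row at a time:
  s_1 = 1 + 1 + 1 + 0 + 0 + 0 + 1 + 0 = 4 ≡ 0 (mod 2).
  s_2 = 0 + 1 + 0 + 0 + 0 + 0 + 1 + 0 = 2 ≡ 0 (mod 2).
  s_3 = 0 + 1 + 0 + 0 + 1 + 0 + 1 + 0 = 3 ≡ 1 (mod 2).
  s_4 = 0 + 1 + 1 + 0 + 1 + 0 + 0 + 0 = 3 ≡ 1 (mod 2).
s = (0, 0, 1, 1)^T — this equals column 3 of H (binary 0011), so error is at position 3.
Correct: flip bit 3 of r = 001010011100010 to get c = 000010011100010.
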